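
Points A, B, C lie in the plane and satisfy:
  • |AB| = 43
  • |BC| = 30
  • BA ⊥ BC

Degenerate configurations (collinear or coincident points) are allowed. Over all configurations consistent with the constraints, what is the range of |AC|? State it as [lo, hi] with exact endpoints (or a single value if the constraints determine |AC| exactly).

|AB| ∈ {43}
|BC| ∈ {30}
|AC| ∈ {√(2749)}

|AC| = √(2749)  (≈ 52.4309)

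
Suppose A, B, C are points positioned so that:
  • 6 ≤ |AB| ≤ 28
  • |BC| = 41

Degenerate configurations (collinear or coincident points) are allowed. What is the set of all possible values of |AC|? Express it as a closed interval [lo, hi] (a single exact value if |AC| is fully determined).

|AB| ∈ [6, 28]
|BC| ∈ {41}
|AC| ∈ [13, 69]

|AC| ∈ [13, 69]  (≈ [13.0000, 69.0000])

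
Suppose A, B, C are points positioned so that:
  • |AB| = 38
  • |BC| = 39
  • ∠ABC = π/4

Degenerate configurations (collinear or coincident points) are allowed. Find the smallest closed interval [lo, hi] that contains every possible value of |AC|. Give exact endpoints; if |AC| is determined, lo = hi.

|AB| ∈ {38}
|BC| ∈ {39}
|AC| ∈ {√(2965 - 1482·√(2))}

|AC| = √(2965 - 1482·√(2))  (≈ 29.4811)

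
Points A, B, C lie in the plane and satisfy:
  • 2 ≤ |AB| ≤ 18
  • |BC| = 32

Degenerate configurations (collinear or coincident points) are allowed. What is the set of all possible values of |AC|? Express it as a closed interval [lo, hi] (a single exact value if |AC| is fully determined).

|AC| ∈ [14, 50]  (≈ [14.0000, 50.0000])

|AB| ∈ [2, 18]
|BC| ∈ {32}
|AC| ∈ [14, 50]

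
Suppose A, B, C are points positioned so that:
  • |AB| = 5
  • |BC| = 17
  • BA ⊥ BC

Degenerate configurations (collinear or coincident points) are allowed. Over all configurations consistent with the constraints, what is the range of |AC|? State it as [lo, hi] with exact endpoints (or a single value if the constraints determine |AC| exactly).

|AC| = √(314)  (≈ 17.7200)

|AB| ∈ {5}
|BC| ∈ {17}
|AC| ∈ {√(314)}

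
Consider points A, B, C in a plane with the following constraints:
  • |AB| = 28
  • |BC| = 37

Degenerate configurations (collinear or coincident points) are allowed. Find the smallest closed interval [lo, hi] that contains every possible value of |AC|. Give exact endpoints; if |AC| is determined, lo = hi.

|AC| ∈ [9, 65]  (≈ [9.0000, 65.0000])

|AB| ∈ {28}
|BC| ∈ {37}
|AC| ∈ [9, 65]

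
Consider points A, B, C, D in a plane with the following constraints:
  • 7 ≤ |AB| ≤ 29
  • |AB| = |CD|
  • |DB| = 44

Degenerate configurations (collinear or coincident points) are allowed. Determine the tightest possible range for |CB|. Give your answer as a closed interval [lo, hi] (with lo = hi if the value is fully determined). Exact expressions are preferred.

|CB| ∈ [15, 73]  (≈ [15.0000, 73.0000])

|AB| ∈ [7, 29]
|BD| ∈ {44}
|CD| ∈ [7, 29]
|AD| ∈ [15, 73]
|BC| ∈ [15, 73]
|AC| ∈ [0, 102]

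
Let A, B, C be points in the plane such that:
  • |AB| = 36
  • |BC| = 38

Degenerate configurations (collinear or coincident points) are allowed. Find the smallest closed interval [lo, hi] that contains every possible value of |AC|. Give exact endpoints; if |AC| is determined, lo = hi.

|AC| ∈ [2, 74]  (≈ [2.0000, 74.0000])

|AB| ∈ {36}
|BC| ∈ {38}
|AC| ∈ [2, 74]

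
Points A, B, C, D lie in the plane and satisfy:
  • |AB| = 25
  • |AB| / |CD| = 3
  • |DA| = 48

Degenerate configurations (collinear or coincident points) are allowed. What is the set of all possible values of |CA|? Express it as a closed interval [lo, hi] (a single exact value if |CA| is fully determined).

|AB| ∈ {25}
|AD| ∈ {48}
|CD| ∈ {25/3}
|BD| ∈ [23, 73]
|AC| ∈ [119/3, 169/3]
|BC| ∈ [44/3, 244/3]

|CA| ∈ [119/3, 169/3]  (≈ [39.6667, 56.3333])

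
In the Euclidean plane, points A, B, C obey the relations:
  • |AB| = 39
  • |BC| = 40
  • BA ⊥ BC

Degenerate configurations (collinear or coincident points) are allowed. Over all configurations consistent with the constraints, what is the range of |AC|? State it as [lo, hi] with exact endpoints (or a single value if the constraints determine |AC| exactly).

|AC| = √(3121)  (≈ 55.8659)

|AB| ∈ {39}
|BC| ∈ {40}
|AC| ∈ {√(3121)}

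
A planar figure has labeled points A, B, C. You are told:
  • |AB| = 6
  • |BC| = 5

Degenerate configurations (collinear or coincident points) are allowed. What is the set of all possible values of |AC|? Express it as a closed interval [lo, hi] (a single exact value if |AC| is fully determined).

|AC| ∈ [1, 11]  (≈ [1.0000, 11.0000])

|AB| ∈ {6}
|BC| ∈ {5}
|AC| ∈ [1, 11]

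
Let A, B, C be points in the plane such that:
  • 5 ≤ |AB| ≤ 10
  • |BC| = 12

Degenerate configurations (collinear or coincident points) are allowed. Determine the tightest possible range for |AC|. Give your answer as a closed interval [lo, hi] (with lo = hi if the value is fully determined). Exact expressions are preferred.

|AB| ∈ [5, 10]
|BC| ∈ {12}
|AC| ∈ [2, 22]

|AC| ∈ [2, 22]  (≈ [2.0000, 22.0000])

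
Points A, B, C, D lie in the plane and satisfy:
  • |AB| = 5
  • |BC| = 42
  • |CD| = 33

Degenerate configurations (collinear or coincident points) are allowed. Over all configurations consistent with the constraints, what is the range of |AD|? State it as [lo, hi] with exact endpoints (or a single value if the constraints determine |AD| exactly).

|AB| ∈ {5}
|BC| ∈ {42}
|CD| ∈ {33}
|AC| ∈ [37, 47]
|BD| ∈ [9, 75]
|AD| ∈ [4, 80]

|AD| ∈ [4, 80]  (≈ [4.0000, 80.0000])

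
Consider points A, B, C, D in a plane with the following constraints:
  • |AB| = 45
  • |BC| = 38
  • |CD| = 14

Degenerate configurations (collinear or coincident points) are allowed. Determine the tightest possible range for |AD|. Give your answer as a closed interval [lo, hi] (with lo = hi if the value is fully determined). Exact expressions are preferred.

|AB| ∈ {45}
|BC| ∈ {38}
|CD| ∈ {14}
|AC| ∈ [7, 83]
|BD| ∈ [24, 52]
|AD| ∈ [0, 97]

|AD| ∈ [0, 97]  (≈ [0.0000, 97.0000])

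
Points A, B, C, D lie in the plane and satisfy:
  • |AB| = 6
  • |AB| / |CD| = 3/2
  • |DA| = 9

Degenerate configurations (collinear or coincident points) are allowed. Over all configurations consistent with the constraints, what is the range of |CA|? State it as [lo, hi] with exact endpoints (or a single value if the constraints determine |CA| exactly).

|AB| ∈ {6}
|AD| ∈ {9}
|CD| ∈ {4}
|BD| ∈ [3, 15]
|AC| ∈ [5, 13]
|BC| ∈ [0, 19]

|CA| ∈ [5, 13]  (≈ [5.0000, 13.0000])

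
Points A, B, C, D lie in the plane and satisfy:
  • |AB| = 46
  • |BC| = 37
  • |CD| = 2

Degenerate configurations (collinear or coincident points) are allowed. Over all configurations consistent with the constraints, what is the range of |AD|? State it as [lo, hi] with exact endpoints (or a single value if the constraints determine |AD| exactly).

|AB| ∈ {46}
|BC| ∈ {37}
|CD| ∈ {2}
|AC| ∈ [9, 83]
|BD| ∈ [35, 39]
|AD| ∈ [7, 85]

|AD| ∈ [7, 85]  (≈ [7.0000, 85.0000])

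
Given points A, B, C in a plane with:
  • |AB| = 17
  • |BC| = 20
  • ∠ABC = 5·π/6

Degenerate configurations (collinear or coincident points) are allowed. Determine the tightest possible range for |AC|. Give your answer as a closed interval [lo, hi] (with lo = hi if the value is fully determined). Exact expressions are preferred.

|AC| = √(340·√(3) + 689)  (≈ 35.7477)

|AB| ∈ {17}
|BC| ∈ {20}
|AC| ∈ {√(340·√(3) + 689)}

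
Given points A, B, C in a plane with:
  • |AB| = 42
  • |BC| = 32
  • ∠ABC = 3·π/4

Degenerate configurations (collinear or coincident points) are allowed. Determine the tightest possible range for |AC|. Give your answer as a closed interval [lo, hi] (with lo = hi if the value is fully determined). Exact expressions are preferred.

|AC| = 2·√(336·√(2) + 697)  (≈ 68.4741)

|AB| ∈ {42}
|BC| ∈ {32}
|AC| ∈ {2·√(336·√(2) + 697)}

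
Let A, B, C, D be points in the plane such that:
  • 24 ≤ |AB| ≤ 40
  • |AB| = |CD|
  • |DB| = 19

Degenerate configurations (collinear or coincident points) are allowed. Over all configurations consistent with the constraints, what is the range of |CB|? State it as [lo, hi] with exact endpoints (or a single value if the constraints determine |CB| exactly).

|AB| ∈ [24, 40]
|BD| ∈ {19}
|CD| ∈ [24, 40]
|AD| ∈ [5, 59]
|BC| ∈ [5, 59]
|AC| ∈ [0, 99]

|CB| ∈ [5, 59]  (≈ [5.0000, 59.0000])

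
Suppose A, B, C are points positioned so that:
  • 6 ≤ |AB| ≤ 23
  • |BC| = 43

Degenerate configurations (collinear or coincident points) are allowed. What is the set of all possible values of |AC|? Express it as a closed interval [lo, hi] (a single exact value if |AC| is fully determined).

|AC| ∈ [20, 66]  (≈ [20.0000, 66.0000])

|AB| ∈ [6, 23]
|BC| ∈ {43}
|AC| ∈ [20, 66]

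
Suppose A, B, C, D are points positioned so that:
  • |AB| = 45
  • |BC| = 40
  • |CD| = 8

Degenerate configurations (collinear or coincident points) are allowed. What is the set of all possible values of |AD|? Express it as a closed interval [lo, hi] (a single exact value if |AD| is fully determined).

|AD| ∈ [0, 93]  (≈ [0.0000, 93.0000])

|AB| ∈ {45}
|BC| ∈ {40}
|CD| ∈ {8}
|AC| ∈ [5, 85]
|BD| ∈ [32, 48]
|AD| ∈ [0, 93]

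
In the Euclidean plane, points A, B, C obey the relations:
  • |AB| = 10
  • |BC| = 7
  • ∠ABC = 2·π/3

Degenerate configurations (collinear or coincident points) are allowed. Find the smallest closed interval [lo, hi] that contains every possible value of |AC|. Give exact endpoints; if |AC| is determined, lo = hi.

|AC| = √(219)  (≈ 14.7986)

|AB| ∈ {10}
|BC| ∈ {7}
|AC| ∈ {√(219)}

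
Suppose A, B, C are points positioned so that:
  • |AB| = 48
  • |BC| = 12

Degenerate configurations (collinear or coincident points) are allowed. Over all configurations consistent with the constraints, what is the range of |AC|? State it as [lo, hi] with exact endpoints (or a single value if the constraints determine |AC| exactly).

|AC| ∈ [36, 60]  (≈ [36.0000, 60.0000])

|AB| ∈ {48}
|BC| ∈ {12}
|AC| ∈ [36, 60]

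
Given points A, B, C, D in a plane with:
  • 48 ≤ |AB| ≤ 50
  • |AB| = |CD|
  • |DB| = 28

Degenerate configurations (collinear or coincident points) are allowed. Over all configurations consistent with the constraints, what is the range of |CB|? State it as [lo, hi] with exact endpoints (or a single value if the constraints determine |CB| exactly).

|AB| ∈ [48, 50]
|BD| ∈ {28}
|CD| ∈ [48, 50]
|AD| ∈ [20, 78]
|BC| ∈ [20, 78]
|AC| ∈ [0, 128]

|CB| ∈ [20, 78]  (≈ [20.0000, 78.0000])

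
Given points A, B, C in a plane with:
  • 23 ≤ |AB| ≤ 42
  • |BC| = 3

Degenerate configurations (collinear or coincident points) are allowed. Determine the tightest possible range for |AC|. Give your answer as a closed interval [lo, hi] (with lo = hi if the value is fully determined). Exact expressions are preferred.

|AC| ∈ [20, 45]  (≈ [20.0000, 45.0000])

|AB| ∈ [23, 42]
|BC| ∈ {3}
|AC| ∈ [20, 45]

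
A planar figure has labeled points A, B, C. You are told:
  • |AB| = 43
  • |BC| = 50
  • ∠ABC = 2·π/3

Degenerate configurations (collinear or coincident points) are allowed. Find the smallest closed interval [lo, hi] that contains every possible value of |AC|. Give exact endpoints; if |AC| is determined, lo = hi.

|AB| ∈ {43}
|BC| ∈ {50}
|AC| ∈ {√(6499)}

|AC| = √(6499)  (≈ 80.6164)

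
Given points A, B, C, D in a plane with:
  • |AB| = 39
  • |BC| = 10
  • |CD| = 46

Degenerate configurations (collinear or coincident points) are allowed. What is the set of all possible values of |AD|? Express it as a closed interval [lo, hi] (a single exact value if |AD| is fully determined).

|AB| ∈ {39}
|BC| ∈ {10}
|CD| ∈ {46}
|AC| ∈ [29, 49]
|BD| ∈ [36, 56]
|AD| ∈ [0, 95]

|AD| ∈ [0, 95]  (≈ [0.0000, 95.0000])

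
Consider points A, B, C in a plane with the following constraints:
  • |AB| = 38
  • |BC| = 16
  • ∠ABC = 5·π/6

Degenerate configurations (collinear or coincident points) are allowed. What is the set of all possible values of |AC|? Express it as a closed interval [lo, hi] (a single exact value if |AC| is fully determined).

|AB| ∈ {38}
|BC| ∈ {16}
|AC| ∈ {2·√(152·√(3) + 425)}

|AC| = 2·√(152·√(3) + 425)  (≈ 52.4699)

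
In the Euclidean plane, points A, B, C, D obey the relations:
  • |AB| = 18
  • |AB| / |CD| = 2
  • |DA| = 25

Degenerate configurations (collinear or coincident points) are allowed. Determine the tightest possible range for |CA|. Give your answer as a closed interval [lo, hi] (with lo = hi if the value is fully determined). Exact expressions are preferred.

|CA| ∈ [16, 34]  (≈ [16.0000, 34.0000])

|AB| ∈ {18}
|AD| ∈ {25}
|CD| ∈ {9}
|BD| ∈ [7, 43]
|AC| ∈ [16, 34]
|BC| ∈ [0, 52]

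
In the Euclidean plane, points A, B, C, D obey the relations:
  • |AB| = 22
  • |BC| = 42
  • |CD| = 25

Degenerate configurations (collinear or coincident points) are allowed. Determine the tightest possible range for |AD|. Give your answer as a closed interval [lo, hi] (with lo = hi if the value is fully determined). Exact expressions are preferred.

|AB| ∈ {22}
|BC| ∈ {42}
|CD| ∈ {25}
|AC| ∈ [20, 64]
|BD| ∈ [17, 67]
|AD| ∈ [0, 89]

|AD| ∈ [0, 89]  (≈ [0.0000, 89.0000])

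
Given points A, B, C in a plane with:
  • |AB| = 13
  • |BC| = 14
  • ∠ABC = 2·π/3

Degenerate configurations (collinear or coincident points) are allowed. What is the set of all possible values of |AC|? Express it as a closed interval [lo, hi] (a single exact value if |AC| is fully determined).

|AB| ∈ {13}
|BC| ∈ {14}
|AC| ∈ {√(547)}

|AC| = √(547)  (≈ 23.3880)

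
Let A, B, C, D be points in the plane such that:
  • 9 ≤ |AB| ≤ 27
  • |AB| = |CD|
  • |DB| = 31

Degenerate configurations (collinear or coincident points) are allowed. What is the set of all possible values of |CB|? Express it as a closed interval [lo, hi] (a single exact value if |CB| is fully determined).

|AB| ∈ [9, 27]
|BD| ∈ {31}
|CD| ∈ [9, 27]
|AD| ∈ [4, 58]
|BC| ∈ [4, 58]
|AC| ∈ [0, 85]

|CB| ∈ [4, 58]  (≈ [4.0000, 58.0000])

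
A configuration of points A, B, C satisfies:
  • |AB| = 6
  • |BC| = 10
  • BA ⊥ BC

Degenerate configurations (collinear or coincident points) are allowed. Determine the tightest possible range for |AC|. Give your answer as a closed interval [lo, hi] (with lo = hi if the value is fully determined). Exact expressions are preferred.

|AB| ∈ {6}
|BC| ∈ {10}
|AC| ∈ {2·√(34)}

|AC| = 2·√(34)  (≈ 11.6619)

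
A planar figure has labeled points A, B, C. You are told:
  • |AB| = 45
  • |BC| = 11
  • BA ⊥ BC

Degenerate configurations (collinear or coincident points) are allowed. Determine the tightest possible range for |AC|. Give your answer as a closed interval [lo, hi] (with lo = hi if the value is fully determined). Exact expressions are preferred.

|AC| = √(2146)  (≈ 46.3249)

|AB| ∈ {45}
|BC| ∈ {11}
|AC| ∈ {√(2146)}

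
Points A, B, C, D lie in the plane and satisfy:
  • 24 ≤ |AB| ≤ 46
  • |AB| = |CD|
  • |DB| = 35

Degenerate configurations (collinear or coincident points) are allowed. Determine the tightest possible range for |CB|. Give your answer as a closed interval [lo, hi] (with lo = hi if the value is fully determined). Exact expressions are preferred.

|CB| ∈ [0, 81]  (≈ [0.0000, 81.0000])

|AB| ∈ [24, 46]
|BD| ∈ {35}
|CD| ∈ [24, 46]
|AD| ∈ [0, 81]
|BC| ∈ [0, 81]
|AC| ∈ [0, 127]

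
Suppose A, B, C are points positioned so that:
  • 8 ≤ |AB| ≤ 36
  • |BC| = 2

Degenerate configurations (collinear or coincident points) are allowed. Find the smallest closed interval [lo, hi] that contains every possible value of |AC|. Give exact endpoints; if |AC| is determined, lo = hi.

|AB| ∈ [8, 36]
|BC| ∈ {2}
|AC| ∈ [6, 38]

|AC| ∈ [6, 38]  (≈ [6.0000, 38.0000])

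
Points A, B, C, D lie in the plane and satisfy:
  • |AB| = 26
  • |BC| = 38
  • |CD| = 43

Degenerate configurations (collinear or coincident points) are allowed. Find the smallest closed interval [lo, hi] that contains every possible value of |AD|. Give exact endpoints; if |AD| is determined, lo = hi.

|AD| ∈ [0, 107]  (≈ [0.0000, 107.0000])

|AB| ∈ {26}
|BC| ∈ {38}
|CD| ∈ {43}
|AC| ∈ [12, 64]
|BD| ∈ [5, 81]
|AD| ∈ [0, 107]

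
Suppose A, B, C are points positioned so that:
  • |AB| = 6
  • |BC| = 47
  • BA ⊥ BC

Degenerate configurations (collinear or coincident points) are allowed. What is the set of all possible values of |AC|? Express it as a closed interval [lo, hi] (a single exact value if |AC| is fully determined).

|AB| ∈ {6}
|BC| ∈ {47}
|AC| ∈ {√(2245)}

|AC| = √(2245)  (≈ 47.3814)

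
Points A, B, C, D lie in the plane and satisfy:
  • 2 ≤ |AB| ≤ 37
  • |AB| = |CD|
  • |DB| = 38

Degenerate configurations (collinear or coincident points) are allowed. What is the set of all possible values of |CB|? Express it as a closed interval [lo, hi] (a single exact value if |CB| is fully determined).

|AB| ∈ [2, 37]
|BD| ∈ {38}
|CD| ∈ [2, 37]
|AD| ∈ [1, 75]
|BC| ∈ [1, 75]
|AC| ∈ [0, 112]

|CB| ∈ [1, 75]  (≈ [1.0000, 75.0000])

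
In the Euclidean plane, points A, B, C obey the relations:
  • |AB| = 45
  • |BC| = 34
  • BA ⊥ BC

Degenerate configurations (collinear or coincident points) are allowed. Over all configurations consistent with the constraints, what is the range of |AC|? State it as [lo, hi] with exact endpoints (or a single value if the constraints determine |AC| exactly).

|AC| = √(3181)  (≈ 56.4004)

|AB| ∈ {45}
|BC| ∈ {34}
|AC| ∈ {√(3181)}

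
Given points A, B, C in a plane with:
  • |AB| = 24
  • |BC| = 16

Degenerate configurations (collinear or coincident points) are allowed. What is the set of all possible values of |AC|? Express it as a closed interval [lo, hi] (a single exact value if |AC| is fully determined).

|AB| ∈ {24}
|BC| ∈ {16}
|AC| ∈ [8, 40]

|AC| ∈ [8, 40]  (≈ [8.0000, 40.0000])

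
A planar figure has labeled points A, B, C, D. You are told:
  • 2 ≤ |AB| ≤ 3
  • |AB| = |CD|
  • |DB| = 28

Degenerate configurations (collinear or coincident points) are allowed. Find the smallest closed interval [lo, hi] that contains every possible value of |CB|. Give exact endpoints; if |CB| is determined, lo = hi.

|CB| ∈ [25, 31]  (≈ [25.0000, 31.0000])

|AB| ∈ [2, 3]
|BD| ∈ {28}
|CD| ∈ [2, 3]
|AD| ∈ [25, 31]
|BC| ∈ [25, 31]
|AC| ∈ [22, 34]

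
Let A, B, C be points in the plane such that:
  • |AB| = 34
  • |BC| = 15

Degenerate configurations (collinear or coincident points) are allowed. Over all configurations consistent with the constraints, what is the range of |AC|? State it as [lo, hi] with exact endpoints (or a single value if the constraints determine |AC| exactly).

|AB| ∈ {34}
|BC| ∈ {15}
|AC| ∈ [19, 49]

|AC| ∈ [19, 49]  (≈ [19.0000, 49.0000])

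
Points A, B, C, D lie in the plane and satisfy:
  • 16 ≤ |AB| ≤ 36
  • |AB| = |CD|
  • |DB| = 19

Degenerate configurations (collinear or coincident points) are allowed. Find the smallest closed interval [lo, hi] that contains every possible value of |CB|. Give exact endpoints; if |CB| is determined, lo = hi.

|CB| ∈ [0, 55]  (≈ [0.0000, 55.0000])

|AB| ∈ [16, 36]
|BD| ∈ {19}
|CD| ∈ [16, 36]
|AD| ∈ [0, 55]
|BC| ∈ [0, 55]
|AC| ∈ [0, 91]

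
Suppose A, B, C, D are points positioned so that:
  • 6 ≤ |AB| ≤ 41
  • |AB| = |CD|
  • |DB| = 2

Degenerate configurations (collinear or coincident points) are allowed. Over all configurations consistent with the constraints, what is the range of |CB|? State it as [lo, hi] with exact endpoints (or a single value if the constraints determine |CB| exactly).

|AB| ∈ [6, 41]
|BD| ∈ {2}
|CD| ∈ [6, 41]
|AD| ∈ [4, 43]
|BC| ∈ [4, 43]
|AC| ∈ [0, 84]

|CB| ∈ [4, 43]  (≈ [4.0000, 43.0000])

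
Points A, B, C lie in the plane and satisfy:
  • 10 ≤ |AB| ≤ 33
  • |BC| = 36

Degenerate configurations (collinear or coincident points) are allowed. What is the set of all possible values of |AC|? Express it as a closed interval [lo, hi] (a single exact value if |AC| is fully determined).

|AC| ∈ [3, 69]  (≈ [3.0000, 69.0000])

|AB| ∈ [10, 33]
|BC| ∈ {36}
|AC| ∈ [3, 69]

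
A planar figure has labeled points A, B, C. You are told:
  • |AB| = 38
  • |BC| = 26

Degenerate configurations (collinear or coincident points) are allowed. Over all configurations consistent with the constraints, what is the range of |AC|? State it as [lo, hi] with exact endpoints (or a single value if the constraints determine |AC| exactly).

|AC| ∈ [12, 64]  (≈ [12.0000, 64.0000])

|AB| ∈ {38}
|BC| ∈ {26}
|AC| ∈ [12, 64]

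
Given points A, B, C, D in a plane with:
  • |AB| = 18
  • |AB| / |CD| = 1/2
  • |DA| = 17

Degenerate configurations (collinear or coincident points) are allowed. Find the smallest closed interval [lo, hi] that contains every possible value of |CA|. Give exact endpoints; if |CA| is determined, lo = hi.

|AB| ∈ {18}
|AD| ∈ {17}
|CD| ∈ {36}
|BD| ∈ [1, 35]
|AC| ∈ [19, 53]
|BC| ∈ [1, 71]

|CA| ∈ [19, 53]  (≈ [19.0000, 53.0000])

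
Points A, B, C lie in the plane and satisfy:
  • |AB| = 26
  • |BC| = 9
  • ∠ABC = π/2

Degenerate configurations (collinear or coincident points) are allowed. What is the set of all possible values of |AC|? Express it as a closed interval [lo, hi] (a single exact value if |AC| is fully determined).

|AC| = √(757)  (≈ 27.5136)

|AB| ∈ {26}
|BC| ∈ {9}
|AC| ∈ {√(757)}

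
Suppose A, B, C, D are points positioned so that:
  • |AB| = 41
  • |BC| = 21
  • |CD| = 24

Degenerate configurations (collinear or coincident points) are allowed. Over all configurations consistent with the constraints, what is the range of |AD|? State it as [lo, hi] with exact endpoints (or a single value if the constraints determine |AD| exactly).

|AB| ∈ {41}
|BC| ∈ {21}
|CD| ∈ {24}
|AC| ∈ [20, 62]
|BD| ∈ [3, 45]
|AD| ∈ [0, 86]

|AD| ∈ [0, 86]  (≈ [0.0000, 86.0000])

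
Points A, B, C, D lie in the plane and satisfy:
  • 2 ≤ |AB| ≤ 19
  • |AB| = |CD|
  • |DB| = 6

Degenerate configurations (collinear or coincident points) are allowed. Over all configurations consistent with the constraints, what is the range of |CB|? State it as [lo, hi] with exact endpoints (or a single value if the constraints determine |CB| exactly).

|CB| ∈ [0, 25]  (≈ [0.0000, 25.0000])

|AB| ∈ [2, 19]
|BD| ∈ {6}
|CD| ∈ [2, 19]
|AD| ∈ [0, 25]
|BC| ∈ [0, 25]
|AC| ∈ [0, 44]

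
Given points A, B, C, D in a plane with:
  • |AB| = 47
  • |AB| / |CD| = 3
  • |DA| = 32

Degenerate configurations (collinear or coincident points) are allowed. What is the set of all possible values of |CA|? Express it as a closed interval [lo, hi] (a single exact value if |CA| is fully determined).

|CA| ∈ [49/3, 143/3]  (≈ [16.3333, 47.6667])

|AB| ∈ {47}
|AD| ∈ {32}
|CD| ∈ {47/3}
|BD| ∈ [15, 79]
|AC| ∈ [49/3, 143/3]
|BC| ∈ [0, 284/3]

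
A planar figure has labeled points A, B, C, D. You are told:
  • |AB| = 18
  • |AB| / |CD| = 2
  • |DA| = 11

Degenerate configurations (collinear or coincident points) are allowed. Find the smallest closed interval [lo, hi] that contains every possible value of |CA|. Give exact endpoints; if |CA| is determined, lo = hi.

|CA| ∈ [2, 20]  (≈ [2.0000, 20.0000])

|AB| ∈ {18}
|AD| ∈ {11}
|CD| ∈ {9}
|BD| ∈ [7, 29]
|AC| ∈ [2, 20]
|BC| ∈ [0, 38]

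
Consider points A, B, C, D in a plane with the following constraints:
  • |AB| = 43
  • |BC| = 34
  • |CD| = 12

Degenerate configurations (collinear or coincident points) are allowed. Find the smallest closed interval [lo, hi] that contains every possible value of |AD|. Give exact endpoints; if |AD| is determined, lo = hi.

|AB| ∈ {43}
|BC| ∈ {34}
|CD| ∈ {12}
|AC| ∈ [9, 77]
|BD| ∈ [22, 46]
|AD| ∈ [0, 89]

|AD| ∈ [0, 89]  (≈ [0.0000, 89.0000])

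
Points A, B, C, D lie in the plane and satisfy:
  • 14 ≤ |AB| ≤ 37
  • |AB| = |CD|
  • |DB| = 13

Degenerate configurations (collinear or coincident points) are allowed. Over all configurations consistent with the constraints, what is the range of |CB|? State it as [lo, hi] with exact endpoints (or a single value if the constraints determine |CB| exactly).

|CB| ∈ [1, 50]  (≈ [1.0000, 50.0000])

|AB| ∈ [14, 37]
|BD| ∈ {13}
|CD| ∈ [14, 37]
|AD| ∈ [1, 50]
|BC| ∈ [1, 50]
|AC| ∈ [0, 87]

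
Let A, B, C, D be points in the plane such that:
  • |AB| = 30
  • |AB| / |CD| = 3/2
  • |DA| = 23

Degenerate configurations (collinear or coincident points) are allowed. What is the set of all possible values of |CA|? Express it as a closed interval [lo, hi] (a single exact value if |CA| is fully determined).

|CA| ∈ [3, 43]  (≈ [3.0000, 43.0000])

|AB| ∈ {30}
|AD| ∈ {23}
|CD| ∈ {20}
|BD| ∈ [7, 53]
|AC| ∈ [3, 43]
|BC| ∈ [0, 73]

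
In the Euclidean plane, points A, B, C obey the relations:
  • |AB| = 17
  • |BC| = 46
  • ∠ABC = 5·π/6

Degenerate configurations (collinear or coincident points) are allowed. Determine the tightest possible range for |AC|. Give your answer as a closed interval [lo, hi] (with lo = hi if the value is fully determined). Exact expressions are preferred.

|AC| = √(782·√(3) + 2405)  (≈ 61.3145)

|AB| ∈ {17}
|BC| ∈ {46}
|AC| ∈ {√(782·√(3) + 2405)}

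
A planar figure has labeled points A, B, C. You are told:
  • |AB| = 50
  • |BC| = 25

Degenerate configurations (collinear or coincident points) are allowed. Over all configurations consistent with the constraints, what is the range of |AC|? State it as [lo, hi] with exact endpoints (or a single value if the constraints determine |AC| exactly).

|AB| ∈ {50}
|BC| ∈ {25}
|AC| ∈ [25, 75]

|AC| ∈ [25, 75]  (≈ [25.0000, 75.0000])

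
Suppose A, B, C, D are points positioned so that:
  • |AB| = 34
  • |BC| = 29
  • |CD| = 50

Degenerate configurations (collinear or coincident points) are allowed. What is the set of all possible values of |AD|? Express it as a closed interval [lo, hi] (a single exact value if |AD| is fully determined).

|AD| ∈ [0, 113]  (≈ [0.0000, 113.0000])

|AB| ∈ {34}
|BC| ∈ {29}
|CD| ∈ {50}
|AC| ∈ [5, 63]
|BD| ∈ [21, 79]
|AD| ∈ [0, 113]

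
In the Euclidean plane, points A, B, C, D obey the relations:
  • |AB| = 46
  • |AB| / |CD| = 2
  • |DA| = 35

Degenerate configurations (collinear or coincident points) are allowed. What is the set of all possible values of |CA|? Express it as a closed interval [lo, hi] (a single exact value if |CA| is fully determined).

|CA| ∈ [12, 58]  (≈ [12.0000, 58.0000])

|AB| ∈ {46}
|AD| ∈ {35}
|CD| ∈ {23}
|BD| ∈ [11, 81]
|AC| ∈ [12, 58]
|BC| ∈ [0, 104]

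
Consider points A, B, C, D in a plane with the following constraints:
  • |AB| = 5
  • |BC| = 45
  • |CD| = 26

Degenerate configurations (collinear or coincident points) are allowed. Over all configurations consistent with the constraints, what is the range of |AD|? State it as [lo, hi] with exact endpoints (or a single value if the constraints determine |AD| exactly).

|AD| ∈ [14, 76]  (≈ [14.0000, 76.0000])

|AB| ∈ {5}
|BC| ∈ {45}
|CD| ∈ {26}
|AC| ∈ [40, 50]
|BD| ∈ [19, 71]
|AD| ∈ [14, 76]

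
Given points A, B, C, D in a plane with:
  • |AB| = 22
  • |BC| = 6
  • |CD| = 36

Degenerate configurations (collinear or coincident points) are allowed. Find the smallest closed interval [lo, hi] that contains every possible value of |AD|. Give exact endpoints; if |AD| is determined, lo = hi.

|AB| ∈ {22}
|BC| ∈ {6}
|CD| ∈ {36}
|AC| ∈ [16, 28]
|BD| ∈ [30, 42]
|AD| ∈ [8, 64]

|AD| ∈ [8, 64]  (≈ [8.0000, 64.0000])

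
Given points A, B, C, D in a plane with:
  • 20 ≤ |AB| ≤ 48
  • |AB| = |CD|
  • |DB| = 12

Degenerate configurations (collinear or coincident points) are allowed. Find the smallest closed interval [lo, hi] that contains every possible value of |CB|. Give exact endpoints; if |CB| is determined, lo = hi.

|CB| ∈ [8, 60]  (≈ [8.0000, 60.0000])

|AB| ∈ [20, 48]
|BD| ∈ {12}
|CD| ∈ [20, 48]
|AD| ∈ [8, 60]
|BC| ∈ [8, 60]
|AC| ∈ [0, 108]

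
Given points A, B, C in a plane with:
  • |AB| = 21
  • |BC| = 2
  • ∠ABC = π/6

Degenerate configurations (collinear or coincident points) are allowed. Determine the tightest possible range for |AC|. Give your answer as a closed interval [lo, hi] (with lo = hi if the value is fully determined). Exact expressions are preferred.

|AB| ∈ {21}
|BC| ∈ {2}
|AC| ∈ {√(445 - 42·√(3))}

|AC| = √(445 - 42·√(3))  (≈ 19.2939)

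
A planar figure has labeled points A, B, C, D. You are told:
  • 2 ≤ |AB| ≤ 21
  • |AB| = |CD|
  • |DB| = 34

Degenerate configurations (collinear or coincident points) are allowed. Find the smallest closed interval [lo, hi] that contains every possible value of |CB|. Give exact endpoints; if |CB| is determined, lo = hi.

|CB| ∈ [13, 55]  (≈ [13.0000, 55.0000])

|AB| ∈ [2, 21]
|BD| ∈ {34}
|CD| ∈ [2, 21]
|AD| ∈ [13, 55]
|BC| ∈ [13, 55]
|AC| ∈ [0, 76]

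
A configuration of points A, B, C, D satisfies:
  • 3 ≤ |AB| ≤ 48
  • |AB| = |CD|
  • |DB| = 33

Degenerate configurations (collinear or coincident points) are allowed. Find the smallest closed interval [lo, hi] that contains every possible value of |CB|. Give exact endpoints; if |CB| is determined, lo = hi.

|AB| ∈ [3, 48]
|BD| ∈ {33}
|CD| ∈ [3, 48]
|AD| ∈ [0, 81]
|BC| ∈ [0, 81]
|AC| ∈ [0, 129]

|CB| ∈ [0, 81]  (≈ [0.0000, 81.0000])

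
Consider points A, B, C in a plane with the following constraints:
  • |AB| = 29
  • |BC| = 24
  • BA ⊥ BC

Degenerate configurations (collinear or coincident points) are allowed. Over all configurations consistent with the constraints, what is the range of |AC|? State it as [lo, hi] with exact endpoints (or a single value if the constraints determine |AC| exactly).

|AC| = √(1417)  (≈ 37.6431)

|AB| ∈ {29}
|BC| ∈ {24}
|AC| ∈ {√(1417)}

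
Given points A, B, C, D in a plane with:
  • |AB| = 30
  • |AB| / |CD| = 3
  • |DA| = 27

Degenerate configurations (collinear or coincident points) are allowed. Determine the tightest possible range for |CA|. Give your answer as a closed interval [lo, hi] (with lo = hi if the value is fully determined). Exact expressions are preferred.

|CA| ∈ [17, 37]  (≈ [17.0000, 37.0000])

|AB| ∈ {30}
|AD| ∈ {27}
|CD| ∈ {10}
|BD| ∈ [3, 57]
|AC| ∈ [17, 37]
|BC| ∈ [0, 67]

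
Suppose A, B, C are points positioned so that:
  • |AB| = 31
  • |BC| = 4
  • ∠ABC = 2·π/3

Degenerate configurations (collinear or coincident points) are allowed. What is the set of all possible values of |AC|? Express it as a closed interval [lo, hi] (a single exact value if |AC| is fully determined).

|AB| ∈ {31}
|BC| ∈ {4}
|AC| ∈ {√(1101)}

|AC| = √(1101)  (≈ 33.1813)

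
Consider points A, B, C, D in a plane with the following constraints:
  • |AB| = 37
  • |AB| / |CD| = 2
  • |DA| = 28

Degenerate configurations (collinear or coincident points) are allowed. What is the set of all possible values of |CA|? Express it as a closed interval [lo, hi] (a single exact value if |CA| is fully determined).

|CA| ∈ [19/2, 93/2]  (≈ [9.5000, 46.5000])

|AB| ∈ {37}
|AD| ∈ {28}
|CD| ∈ {37/2}
|BD| ∈ [9, 65]
|AC| ∈ [19/2, 93/2]
|BC| ∈ [0, 167/2]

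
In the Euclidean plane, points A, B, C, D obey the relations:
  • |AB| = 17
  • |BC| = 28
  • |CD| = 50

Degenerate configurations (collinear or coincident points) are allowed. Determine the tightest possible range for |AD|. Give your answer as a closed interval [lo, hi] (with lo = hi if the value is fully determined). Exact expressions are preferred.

|AB| ∈ {17}
|BC| ∈ {28}
|CD| ∈ {50}
|AC| ∈ [11, 45]
|BD| ∈ [22, 78]
|AD| ∈ [5, 95]

|AD| ∈ [5, 95]  (≈ [5.0000, 95.0000])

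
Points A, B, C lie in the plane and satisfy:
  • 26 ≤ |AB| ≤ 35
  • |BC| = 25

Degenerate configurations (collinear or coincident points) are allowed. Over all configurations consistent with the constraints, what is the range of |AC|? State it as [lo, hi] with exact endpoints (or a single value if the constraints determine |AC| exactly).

|AB| ∈ [26, 35]
|BC| ∈ {25}
|AC| ∈ [1, 60]

|AC| ∈ [1, 60]  (≈ [1.0000, 60.0000])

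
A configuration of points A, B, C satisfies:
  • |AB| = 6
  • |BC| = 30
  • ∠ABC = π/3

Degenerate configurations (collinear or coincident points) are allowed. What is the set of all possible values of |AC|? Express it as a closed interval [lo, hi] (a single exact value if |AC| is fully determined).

|AC| = 6·√(21)  (≈ 27.4955)

|AB| ∈ {6}
|BC| ∈ {30}
|AC| ∈ {6·√(21)}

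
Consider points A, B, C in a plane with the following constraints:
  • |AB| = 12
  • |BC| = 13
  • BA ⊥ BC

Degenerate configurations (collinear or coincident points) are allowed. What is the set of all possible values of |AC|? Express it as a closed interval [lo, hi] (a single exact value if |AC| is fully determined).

|AC| = √(313)  (≈ 17.6918)

|AB| ∈ {12}
|BC| ∈ {13}
|AC| ∈ {√(313)}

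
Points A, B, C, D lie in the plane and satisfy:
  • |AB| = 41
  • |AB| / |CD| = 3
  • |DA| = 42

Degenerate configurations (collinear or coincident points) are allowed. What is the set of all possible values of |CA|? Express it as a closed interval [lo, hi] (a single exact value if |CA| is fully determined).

|CA| ∈ [85/3, 167/3]  (≈ [28.3333, 55.6667])

|AB| ∈ {41}
|AD| ∈ {42}
|CD| ∈ {41/3}
|BD| ∈ [1, 83]
|AC| ∈ [85/3, 167/3]
|BC| ∈ [0, 290/3]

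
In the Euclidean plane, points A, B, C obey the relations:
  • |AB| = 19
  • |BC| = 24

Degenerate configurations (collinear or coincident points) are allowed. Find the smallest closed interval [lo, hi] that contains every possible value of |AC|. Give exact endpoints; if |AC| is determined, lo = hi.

|AC| ∈ [5, 43]  (≈ [5.0000, 43.0000])

|AB| ∈ {19}
|BC| ∈ {24}
|AC| ∈ [5, 43]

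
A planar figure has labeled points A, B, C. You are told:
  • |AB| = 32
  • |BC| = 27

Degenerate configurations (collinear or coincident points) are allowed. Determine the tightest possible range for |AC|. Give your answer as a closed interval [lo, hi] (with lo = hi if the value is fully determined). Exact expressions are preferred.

|AB| ∈ {32}
|BC| ∈ {27}
|AC| ∈ [5, 59]

|AC| ∈ [5, 59]  (≈ [5.0000, 59.0000])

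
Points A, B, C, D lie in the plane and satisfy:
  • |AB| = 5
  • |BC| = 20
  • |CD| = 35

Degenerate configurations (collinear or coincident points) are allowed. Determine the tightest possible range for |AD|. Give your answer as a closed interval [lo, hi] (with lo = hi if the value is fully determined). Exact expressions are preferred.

|AB| ∈ {5}
|BC| ∈ {20}
|CD| ∈ {35}
|AC| ∈ [15, 25]
|BD| ∈ [15, 55]
|AD| ∈ [10, 60]

|AD| ∈ [10, 60]  (≈ [10.0000, 60.0000])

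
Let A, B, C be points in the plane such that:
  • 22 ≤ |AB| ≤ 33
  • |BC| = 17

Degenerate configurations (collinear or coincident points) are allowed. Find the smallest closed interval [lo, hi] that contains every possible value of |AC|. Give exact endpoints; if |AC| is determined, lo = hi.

|AB| ∈ [22, 33]
|BC| ∈ {17}
|AC| ∈ [5, 50]

|AC| ∈ [5, 50]  (≈ [5.0000, 50.0000])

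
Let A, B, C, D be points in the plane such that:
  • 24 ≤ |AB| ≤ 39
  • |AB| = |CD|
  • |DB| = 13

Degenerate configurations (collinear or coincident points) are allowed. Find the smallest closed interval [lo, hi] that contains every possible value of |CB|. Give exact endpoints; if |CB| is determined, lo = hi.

|AB| ∈ [24, 39]
|BD| ∈ {13}
|CD| ∈ [24, 39]
|AD| ∈ [11, 52]
|BC| ∈ [11, 52]
|AC| ∈ [0, 91]

|CB| ∈ [11, 52]  (≈ [11.0000, 52.0000])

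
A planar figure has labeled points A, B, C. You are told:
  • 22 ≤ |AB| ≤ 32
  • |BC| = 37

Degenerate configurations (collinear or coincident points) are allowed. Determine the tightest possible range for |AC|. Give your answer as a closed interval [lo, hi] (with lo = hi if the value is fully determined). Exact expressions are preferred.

|AB| ∈ [22, 32]
|BC| ∈ {37}
|AC| ∈ [5, 69]

|AC| ∈ [5, 69]  (≈ [5.0000, 69.0000])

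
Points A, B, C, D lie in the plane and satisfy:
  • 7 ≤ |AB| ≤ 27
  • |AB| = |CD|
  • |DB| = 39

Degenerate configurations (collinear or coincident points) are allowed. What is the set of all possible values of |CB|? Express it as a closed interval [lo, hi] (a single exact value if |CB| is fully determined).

|AB| ∈ [7, 27]
|BD| ∈ {39}
|CD| ∈ [7, 27]
|AD| ∈ [12, 66]
|BC| ∈ [12, 66]
|AC| ∈ [0, 93]

|CB| ∈ [12, 66]  (≈ [12.0000, 66.0000])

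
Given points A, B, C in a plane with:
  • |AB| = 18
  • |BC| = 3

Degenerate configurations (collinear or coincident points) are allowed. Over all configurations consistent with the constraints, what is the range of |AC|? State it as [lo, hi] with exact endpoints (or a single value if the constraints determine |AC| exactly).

|AC| ∈ [15, 21]  (≈ [15.0000, 21.0000])

|AB| ∈ {18}
|BC| ∈ {3}
|AC| ∈ [15, 21]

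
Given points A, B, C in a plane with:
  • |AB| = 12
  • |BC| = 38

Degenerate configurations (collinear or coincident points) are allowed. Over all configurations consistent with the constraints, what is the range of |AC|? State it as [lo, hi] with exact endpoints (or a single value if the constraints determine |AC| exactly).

|AC| ∈ [26, 50]  (≈ [26.0000, 50.0000])

|AB| ∈ {12}
|BC| ∈ {38}
|AC| ∈ [26, 50]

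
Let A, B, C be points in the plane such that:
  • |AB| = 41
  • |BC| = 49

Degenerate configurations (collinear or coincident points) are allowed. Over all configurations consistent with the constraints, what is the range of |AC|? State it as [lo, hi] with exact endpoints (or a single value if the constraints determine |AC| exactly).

|AB| ∈ {41}
|BC| ∈ {49}
|AC| ∈ [8, 90]

|AC| ∈ [8, 90]  (≈ [8.0000, 90.0000])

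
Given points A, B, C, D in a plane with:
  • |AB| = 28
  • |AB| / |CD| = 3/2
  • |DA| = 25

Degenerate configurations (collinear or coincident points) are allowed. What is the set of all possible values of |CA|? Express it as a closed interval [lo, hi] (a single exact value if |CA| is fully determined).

|CA| ∈ [19/3, 131/3]  (≈ [6.3333, 43.6667])

|AB| ∈ {28}
|AD| ∈ {25}
|CD| ∈ {56/3}
|BD| ∈ [3, 53]
|AC| ∈ [19/3, 131/3]
|BC| ∈ [0, 215/3]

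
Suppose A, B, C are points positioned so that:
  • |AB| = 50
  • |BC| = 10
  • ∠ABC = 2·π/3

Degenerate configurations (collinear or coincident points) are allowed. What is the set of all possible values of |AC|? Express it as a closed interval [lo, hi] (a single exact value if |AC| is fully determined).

|AC| = 10·√(31)  (≈ 55.6776)

|AB| ∈ {50}
|BC| ∈ {10}
|AC| ∈ {10·√(31)}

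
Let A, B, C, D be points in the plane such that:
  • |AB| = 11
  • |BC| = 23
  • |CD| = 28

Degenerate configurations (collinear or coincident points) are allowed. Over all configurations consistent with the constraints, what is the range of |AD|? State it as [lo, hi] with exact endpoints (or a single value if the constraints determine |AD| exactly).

|AB| ∈ {11}
|BC| ∈ {23}
|CD| ∈ {28}
|AC| ∈ [12, 34]
|BD| ∈ [5, 51]
|AD| ∈ [0, 62]

|AD| ∈ [0, 62]  (≈ [0.0000, 62.0000])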